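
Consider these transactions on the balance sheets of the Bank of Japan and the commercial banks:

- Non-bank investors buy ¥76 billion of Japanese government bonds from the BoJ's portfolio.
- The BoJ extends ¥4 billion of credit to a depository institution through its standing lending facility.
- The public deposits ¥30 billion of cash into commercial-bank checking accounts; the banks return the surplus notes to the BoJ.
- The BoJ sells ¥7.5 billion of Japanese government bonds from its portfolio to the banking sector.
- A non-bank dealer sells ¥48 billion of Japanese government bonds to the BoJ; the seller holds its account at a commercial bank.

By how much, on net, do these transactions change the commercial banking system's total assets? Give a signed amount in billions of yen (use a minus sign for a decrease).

+¥6 billion

Asset sale (to non-banks) ¥76 billion: bank balance sheets shrink → −¥76B.
Discount-window loan ¥4 billion: bank balance sheets expand → +¥4B.
Currency deposit ¥30 billion: bank balance sheets expand → +¥30B.
OMO sale (to banks) ¥7.5 billion: just an asset swap on bank balance sheets → 0.
Asset purchase (from non-banks) ¥48 billion: bank balance sheets expand → +¥48B.
Net: −76 + 4 + 30 + 0 + 48 = +¥6 billion.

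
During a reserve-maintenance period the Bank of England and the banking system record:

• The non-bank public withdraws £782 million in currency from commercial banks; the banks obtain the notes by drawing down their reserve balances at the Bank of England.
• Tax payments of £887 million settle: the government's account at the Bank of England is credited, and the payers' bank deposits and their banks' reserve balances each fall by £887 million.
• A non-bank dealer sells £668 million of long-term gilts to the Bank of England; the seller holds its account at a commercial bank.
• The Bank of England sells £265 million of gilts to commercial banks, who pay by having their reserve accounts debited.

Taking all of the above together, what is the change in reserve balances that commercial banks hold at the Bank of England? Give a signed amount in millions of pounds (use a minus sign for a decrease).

-£1266 million

Currency withdrawal £782 million: banks swap reserves for currency → −£782M.
Government account inflow £887 million: funds move from bank reserves into the government account → −£887M.
Asset purchase (from non-banks) £668 million: the Bank of England pays by crediting reserve accounts → +£668M.
OMO sale (to banks) £265 million: the buying banks pay out of their reserve balances → −£265M.
Net: −782 − 887 + 668 − 265 = -£1266 million.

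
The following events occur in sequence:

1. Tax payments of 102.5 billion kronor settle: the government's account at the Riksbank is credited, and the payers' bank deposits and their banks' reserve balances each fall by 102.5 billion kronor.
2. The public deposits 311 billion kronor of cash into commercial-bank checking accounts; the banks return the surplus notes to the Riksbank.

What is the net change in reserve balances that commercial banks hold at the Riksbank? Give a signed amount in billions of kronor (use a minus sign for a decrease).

Government account inflow 102.5 billion kronor: funds move from bank reserves into the government account → −102.5B.
Currency deposit 311 billion kronor: returned notes are swapped for reserve credit → +311B.
Net: −102.5 + 311 = +208.5 billion.

+208.5 billion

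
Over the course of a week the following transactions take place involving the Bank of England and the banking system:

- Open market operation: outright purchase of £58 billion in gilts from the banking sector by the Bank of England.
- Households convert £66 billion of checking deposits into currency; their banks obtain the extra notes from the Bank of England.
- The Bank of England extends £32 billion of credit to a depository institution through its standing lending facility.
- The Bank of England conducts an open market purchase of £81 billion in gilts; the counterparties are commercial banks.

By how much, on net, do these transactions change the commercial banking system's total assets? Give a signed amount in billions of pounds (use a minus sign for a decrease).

-£34 billion

Bank of England balance sheet:
  Assets:      Securities +£139B, Loans to banks +£32B
  Liabilities: Bank reserves +£105B, Currency in circulation +£66B
Commercial banking system:
  Assets:      Reserves at CB +£105B, Securities −£139B
  Liabilities: Checkable deposits −£66B, Borrowings from CB +£32B
Change in total bank assets = -£34 billion.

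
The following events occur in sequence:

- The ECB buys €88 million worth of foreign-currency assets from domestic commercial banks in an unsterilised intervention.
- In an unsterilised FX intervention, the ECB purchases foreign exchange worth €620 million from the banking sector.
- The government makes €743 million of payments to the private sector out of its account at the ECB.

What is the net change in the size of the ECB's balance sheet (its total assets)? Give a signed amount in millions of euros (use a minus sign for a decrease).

ECB balance sheet:
  Assets:      Foreign assets +€708M
  Liabilities: Bank reserves +€1451M, Government deposits −€743M
Change in total ECB assets = +€708 million.

+€708 million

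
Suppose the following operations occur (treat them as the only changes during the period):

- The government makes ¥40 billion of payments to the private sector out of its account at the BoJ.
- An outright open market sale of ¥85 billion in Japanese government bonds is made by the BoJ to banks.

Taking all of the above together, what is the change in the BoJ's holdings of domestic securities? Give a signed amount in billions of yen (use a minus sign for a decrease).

Government spending ¥40 billion: the BoJ's securities portfolio is untouched → 0.
OMO sale (to banks) ¥85 billion: securities removed from the BoJ's portfolio → −¥85B.
Net: 0 − 85 = -¥85 billion.

-¥85 billion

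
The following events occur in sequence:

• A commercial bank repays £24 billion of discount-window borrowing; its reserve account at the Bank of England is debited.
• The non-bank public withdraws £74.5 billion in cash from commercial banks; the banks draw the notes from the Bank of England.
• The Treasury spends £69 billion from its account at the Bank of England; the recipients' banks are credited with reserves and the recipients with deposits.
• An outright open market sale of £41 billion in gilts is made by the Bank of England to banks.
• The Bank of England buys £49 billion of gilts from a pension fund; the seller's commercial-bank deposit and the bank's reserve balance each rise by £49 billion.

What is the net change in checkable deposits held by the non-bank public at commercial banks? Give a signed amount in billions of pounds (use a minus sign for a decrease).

+£43.5 billion

Discount-window repayment £24 billion: the counterparty is a bank, so public deposits are unchanged → 0.
Currency withdrawal £74.5 billion: non-bank counterparties' bank balances fall → −£74.5B.
Government spending £69 billion: non-bank counterparties' bank balances rise → +£69B.
OMO sale (to banks) £41 billion: the counterparty is a bank, so public deposits are unchanged → 0.
Asset purchase (from non-banks) £49 billion: non-bank counterparties' bank balances rise → +£49B.
Net: 0 − 74.5 + 69 + 0 + 49 = +£43.5 billion.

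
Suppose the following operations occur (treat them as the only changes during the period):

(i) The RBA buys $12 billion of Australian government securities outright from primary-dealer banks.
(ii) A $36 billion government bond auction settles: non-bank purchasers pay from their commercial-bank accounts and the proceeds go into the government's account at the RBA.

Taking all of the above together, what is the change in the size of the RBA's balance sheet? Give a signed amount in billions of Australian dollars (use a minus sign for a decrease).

+$12 billion

OMO purchase (from banks) $12 billion: an RBA asset is acquired → +$12B.
Government account inflow $36 billion: only the composition of liabilities changes → 0.
Net: 12 + 0 = +$12 billion.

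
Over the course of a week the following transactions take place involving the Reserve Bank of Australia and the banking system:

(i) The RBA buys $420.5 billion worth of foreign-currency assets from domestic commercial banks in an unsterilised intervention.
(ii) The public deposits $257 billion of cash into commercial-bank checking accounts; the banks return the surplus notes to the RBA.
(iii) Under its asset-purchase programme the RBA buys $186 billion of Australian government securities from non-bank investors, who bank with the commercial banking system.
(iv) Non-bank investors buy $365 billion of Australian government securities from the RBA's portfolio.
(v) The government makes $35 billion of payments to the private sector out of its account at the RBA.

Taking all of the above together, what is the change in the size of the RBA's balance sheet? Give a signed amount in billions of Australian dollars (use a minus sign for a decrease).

RBA balance sheet:
  Assets:      Securities −$179B, Foreign assets +$420.5B
  Liabilities: Bank reserves +$533.5B, Currency in circulation −$257B, Government deposits −$35B
Change in total RBA assets = +$241.5 billion.

+$241.5 billion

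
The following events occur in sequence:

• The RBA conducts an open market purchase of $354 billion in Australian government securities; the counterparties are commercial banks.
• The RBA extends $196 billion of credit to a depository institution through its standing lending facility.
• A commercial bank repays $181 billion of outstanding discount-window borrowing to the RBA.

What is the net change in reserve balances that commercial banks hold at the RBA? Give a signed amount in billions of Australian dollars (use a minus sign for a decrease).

+$369 billion

OMO purchase (from banks) $354 billion: the RBA pays by crediting reserve accounts → +$354B.
Discount-window loan $196 billion: the loan is credited to the bank's reserve account → +$196B.
Discount-window repayment $181 billion: repayment is debited from reserves → −$181B.
Net: 354 + 196 − 181 = +$369 billion.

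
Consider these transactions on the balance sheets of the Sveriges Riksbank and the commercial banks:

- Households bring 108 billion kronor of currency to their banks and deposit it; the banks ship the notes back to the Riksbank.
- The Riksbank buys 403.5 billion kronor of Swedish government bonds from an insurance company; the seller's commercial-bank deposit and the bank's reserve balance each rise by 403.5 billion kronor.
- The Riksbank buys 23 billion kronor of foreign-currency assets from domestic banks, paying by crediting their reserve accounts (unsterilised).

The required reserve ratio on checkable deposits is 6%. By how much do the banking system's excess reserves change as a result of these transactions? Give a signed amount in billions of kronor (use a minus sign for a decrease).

Currency deposit 108 billion kronor: reserves +108B, deposits +108B.
Asset purchase (from non-banks) 403.5 billion kronor: reserves +403.5B, deposits +403.5B.
FX purchase 23 billion kronor: reserves +23B, deposits 0.
Totals: Δreserves = +534.5B, Δdeposits = +511.5B.
Δrequired reserves = 6% × +511.5B = +30.69B.
Δexcess reserves = Δreserves − Δrequired = +534.5B − (+30.69B) = +503.81 billion.

+503.81 billion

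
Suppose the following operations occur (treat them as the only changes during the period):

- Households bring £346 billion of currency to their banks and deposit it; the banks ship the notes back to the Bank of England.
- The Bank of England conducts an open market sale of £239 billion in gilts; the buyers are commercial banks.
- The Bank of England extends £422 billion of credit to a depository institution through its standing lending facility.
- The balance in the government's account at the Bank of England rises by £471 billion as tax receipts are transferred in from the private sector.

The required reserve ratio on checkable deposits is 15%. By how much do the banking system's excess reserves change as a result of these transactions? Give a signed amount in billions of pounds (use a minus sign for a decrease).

Currency deposit £346 billion: reserves +£346B, deposits +£346B.
OMO sale (to banks) £239 billion: reserves −£239B, deposits 0.
Discount-window loan £422 billion: reserves +£422B, deposits 0.
Government account inflow £471 billion: reserves −£471B, deposits −£471B.
Totals: Δreserves = +£58B, Δdeposits = −£125B.
Δrequired reserves = 15% × −£125B = −£18.75B.
Δexcess reserves = Δreserves − Δrequired = +£58B − (−£18.75B) = +£76.75 billion.

+£76.75 billion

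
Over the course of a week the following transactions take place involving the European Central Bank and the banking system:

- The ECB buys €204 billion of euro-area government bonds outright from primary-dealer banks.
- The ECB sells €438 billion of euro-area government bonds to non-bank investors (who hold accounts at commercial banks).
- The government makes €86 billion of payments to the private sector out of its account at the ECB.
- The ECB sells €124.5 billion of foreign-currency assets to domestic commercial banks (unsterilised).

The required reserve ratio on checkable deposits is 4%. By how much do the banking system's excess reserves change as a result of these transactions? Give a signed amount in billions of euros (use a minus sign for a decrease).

OMO purchase (from banks) €204 billion: reserves +€204B, deposits 0.
Asset sale (to non-banks) €438 billion: reserves −€438B, deposits −€438B.
Government spending €86 billion: reserves +€86B, deposits +€86B.
FX sale €124.5 billion: reserves −€124.5B, deposits 0.
Totals: Δreserves = −€272.5B, Δdeposits = −€352B.
Δrequired reserves = 4% × −€352B = −€14.08B.
Δexcess reserves = Δreserves − Δrequired = −€272.5B − (−€14.08B) = -€258.42 billion.

-€258.42 billion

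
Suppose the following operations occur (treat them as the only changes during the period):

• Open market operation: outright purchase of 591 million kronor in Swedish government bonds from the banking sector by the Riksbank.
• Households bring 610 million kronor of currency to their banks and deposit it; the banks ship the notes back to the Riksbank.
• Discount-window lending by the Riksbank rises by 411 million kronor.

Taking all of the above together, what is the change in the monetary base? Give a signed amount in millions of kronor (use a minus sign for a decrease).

Riksbank balance sheet:
  Assets:      Securities +591M, Loans to banks +411M
  Liabilities: Bank reserves +1612M, Currency in circulation −610M
Commercial banking system:
  Assets:      Reserves at CB +1612M, Securities −591M
  Liabilities: Checkable deposits +610M, Borrowings from CB +411M
Monetary base = currency + reserves: −610M + (+1612M) = +1002 million.

+1002 million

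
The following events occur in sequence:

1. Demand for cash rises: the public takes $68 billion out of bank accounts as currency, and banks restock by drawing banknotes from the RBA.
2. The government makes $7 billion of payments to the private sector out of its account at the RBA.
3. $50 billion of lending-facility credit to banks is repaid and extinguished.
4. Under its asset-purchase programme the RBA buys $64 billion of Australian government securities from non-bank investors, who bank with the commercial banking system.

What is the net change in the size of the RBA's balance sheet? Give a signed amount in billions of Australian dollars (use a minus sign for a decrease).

+$14 billion

RBA balance sheet:
  Assets:      Securities +$64B, Loans to banks −$50B
  Liabilities: Bank reserves −$47B, Currency in circulation +$68B, Government deposits −$7B
Change in total RBA assets = +$14 billion.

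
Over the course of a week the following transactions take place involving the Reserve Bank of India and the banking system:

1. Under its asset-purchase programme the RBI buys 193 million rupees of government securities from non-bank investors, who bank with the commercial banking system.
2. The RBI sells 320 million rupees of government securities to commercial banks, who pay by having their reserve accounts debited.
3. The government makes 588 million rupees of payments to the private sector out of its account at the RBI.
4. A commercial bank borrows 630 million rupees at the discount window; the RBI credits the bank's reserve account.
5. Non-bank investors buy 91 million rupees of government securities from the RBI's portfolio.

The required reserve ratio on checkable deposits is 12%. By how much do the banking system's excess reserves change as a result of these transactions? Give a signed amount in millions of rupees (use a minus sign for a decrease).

Asset purchase (from non-banks) 193 million rupees: reserves +193M, deposits +193M.
OMO sale (to banks) 320 million rupees: reserves −320M, deposits 0.
Government spending 588 million rupees: reserves +588M, deposits +588M.
Discount-window loan 630 million rupees: reserves +630M, deposits 0.
Asset sale (to non-banks) 91 million rupees: reserves −91M, deposits −91M.
Totals: Δreserves = +1000M, Δdeposits = +690M.
Δrequired reserves = 12% × +690M = +82.8M.
Δexcess reserves = Δreserves − Δrequired = +1000M − (+82.8M) = +917.2 million.

+917.2 million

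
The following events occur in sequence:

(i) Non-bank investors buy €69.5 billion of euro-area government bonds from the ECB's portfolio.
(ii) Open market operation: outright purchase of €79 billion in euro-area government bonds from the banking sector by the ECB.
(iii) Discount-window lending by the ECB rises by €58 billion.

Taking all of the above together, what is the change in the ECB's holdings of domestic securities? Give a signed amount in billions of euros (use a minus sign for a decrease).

+€9.5 billion

Asset sale (to non-banks) €69.5 billion: securities removed from the ECB's portfolio → −€69.5B.
OMO purchase (from banks) €79 billion: securities added to the ECB's portfolio → +€79B.
Discount-window loan €58 billion: the ECB's securities portfolio is untouched → 0.
Net: −69.5 + 79 + 0 = +€9.5 billion.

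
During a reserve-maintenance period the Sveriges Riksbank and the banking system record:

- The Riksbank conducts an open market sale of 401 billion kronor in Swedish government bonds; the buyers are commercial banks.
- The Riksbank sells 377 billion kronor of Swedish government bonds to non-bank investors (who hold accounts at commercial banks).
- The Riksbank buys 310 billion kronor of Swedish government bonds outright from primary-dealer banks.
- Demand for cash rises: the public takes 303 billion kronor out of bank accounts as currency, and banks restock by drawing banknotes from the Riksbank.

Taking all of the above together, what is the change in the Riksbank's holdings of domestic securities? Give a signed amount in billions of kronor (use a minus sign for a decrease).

-468 billion

Riksbank balance sheet:
  Assets:      Securities −468B
  Liabilities: Bank reserves −771B, Currency in circulation +303B
So the change in the Riksbank's holdings of domestic securities is -468 billion.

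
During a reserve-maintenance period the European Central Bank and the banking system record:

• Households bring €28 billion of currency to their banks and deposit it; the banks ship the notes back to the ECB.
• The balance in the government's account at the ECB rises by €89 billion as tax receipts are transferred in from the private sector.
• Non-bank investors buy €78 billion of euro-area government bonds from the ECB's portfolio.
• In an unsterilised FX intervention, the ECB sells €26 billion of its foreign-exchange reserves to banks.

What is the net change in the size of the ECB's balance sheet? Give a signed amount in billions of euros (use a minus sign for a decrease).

-€104 billion

Currency deposit €28 billion: only the composition of liabilities changes → 0.
Government account inflow €89 billion: only the composition of liabilities changes → 0.
Asset sale (to non-banks) €78 billion: an ECB asset is shed → −€78B.
FX sale €26 billion: an ECB asset is shed → −€26B.
Net: 0 + 0 − 78 − 26 = -€104 billion.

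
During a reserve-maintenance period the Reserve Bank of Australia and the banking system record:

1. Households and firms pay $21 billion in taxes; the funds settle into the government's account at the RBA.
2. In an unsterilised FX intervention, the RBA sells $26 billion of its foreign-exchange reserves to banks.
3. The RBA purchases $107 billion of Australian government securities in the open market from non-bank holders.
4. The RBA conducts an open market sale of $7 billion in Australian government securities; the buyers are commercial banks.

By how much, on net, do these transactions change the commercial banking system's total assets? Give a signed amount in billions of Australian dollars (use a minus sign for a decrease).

Government account inflow $21 billion: bank balance sheets shrink → −$21B.
FX sale $26 billion: just an asset swap on bank balance sheets → 0.
Asset purchase (from non-banks) $107 billion: bank balance sheets expand → +$107B.
OMO sale (to banks) $7 billion: just an asset swap on bank balance sheets → 0.
Net: −21 + 0 + 107 + 0 = +$86 billion.

+$86 billion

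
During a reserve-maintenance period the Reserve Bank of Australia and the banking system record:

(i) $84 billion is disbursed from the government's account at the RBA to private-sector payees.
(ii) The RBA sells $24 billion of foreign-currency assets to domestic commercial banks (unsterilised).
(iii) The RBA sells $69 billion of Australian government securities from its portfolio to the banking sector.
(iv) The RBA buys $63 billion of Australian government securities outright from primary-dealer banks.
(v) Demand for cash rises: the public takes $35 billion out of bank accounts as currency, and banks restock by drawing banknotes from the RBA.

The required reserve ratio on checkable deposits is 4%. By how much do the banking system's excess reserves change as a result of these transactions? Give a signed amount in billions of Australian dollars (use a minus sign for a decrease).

+$17.04 billion

Government spending $84 billion: reserves +$84B, deposits +$84B.
FX sale $24 billion: reserves −$24B, deposits 0.
OMO sale (to banks) $69 billion: reserves −$69B, deposits 0.
OMO purchase (from banks) $63 billion: reserves +$63B, deposits 0.
Currency withdrawal $35 billion: reserves −$35B, deposits −$35B.
Totals: Δreserves = +$19B, Δdeposits = +$49B.
Δrequired reserves = 4% × +$49B = +$1.96B.
Δexcess reserves = Δreserves − Δrequired = +$19B − (+$1.96B) = +$17.04 billion.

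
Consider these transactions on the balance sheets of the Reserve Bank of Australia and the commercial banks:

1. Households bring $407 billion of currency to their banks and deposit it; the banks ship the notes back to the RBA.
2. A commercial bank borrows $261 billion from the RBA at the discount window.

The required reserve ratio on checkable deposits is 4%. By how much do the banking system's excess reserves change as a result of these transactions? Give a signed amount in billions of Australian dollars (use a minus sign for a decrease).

+$651.72 billion

Currency deposit $407 billion: reserves +$407B, deposits +$407B.
Discount-window loan $261 billion: reserves +$261B, deposits 0.
Totals: Δreserves = +$668B, Δdeposits = +$407B.
Δrequired reserves = 4% × +$407B = +$16.28B.
Δexcess reserves = Δreserves − Δrequired = +$668B − (+$16.28B) = +$651.72 billion.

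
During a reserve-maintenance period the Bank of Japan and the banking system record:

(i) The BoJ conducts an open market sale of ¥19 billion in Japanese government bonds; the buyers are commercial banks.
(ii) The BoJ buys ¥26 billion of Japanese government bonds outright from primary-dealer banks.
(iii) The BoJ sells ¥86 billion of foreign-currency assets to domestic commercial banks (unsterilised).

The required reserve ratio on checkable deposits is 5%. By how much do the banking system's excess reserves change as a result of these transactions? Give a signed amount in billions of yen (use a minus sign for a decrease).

OMO sale (to banks) ¥19 billion: reserves −¥19B, deposits 0.
OMO purchase (from banks) ¥26 billion: reserves +¥26B, deposits 0.
FX sale ¥86 billion: reserves −¥86B, deposits 0.
Totals: Δreserves = −¥79B, Δdeposits = 0.
Δrequired reserves = 5% × 0 = 0.
Δexcess reserves = Δreserves − Δrequired = −¥79B − (0) = -¥79 billion.

-¥79 billion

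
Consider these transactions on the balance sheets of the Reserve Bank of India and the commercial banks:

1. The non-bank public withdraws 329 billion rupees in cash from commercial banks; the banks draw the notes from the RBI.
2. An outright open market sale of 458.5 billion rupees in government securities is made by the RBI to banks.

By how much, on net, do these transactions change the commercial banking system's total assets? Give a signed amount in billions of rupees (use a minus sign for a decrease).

RBI balance sheet:
  Assets:      Securities −458.5B
  Liabilities: Bank reserves −787.5B, Currency in circulation +329B
Commercial banking system:
  Assets:      Reserves at CB −787.5B, Securities +458.5B
  Liabilities: Checkable deposits −329B
Change in total bank assets = -329 billion.

-329 billion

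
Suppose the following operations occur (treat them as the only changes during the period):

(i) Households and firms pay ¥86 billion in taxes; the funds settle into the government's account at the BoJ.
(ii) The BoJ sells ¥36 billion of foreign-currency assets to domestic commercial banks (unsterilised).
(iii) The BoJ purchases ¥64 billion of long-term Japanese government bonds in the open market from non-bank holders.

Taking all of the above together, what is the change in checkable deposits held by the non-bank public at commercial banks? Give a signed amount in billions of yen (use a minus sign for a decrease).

BoJ balance sheet:
  Assets:      Securities +¥64B, Foreign assets −¥36B
  Liabilities: Bank reserves −¥58B, Government deposits +¥86B
Commercial banking system:
  Assets:      Reserves at CB −¥58B, Foreign assets +¥36B
  Liabilities: Checkable deposits −¥22B
So the change in checkable deposits held by the non-bank public at commercial banks is -¥22 billion.

-¥22 billion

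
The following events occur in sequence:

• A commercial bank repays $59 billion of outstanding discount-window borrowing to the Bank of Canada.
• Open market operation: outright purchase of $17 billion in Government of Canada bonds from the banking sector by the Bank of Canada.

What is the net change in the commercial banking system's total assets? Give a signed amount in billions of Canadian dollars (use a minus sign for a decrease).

Bank of Canada balance sheet:
  Assets:      Securities +$17B, Loans to banks −$59B
  Liabilities: Bank reserves −$42B
Commercial banking system:
  Assets:      Reserves at CB −$42B, Securities −$17B
  Liabilities: Borrowings from CB −$59B
Change in total bank assets = -$59 billion.

-$59 billion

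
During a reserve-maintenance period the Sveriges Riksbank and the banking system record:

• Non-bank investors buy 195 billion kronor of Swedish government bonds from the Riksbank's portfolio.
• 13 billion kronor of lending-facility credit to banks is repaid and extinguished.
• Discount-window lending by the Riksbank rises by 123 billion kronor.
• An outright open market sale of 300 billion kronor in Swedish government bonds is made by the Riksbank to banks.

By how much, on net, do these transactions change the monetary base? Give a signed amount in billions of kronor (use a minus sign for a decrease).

-385 billion

Riksbank balance sheet:
  Assets:      Securities −495B, Loans to banks +110B
  Liabilities: Bank reserves −385B
Monetary base = currency + reserves: 0 + (−385B) = -385 billion.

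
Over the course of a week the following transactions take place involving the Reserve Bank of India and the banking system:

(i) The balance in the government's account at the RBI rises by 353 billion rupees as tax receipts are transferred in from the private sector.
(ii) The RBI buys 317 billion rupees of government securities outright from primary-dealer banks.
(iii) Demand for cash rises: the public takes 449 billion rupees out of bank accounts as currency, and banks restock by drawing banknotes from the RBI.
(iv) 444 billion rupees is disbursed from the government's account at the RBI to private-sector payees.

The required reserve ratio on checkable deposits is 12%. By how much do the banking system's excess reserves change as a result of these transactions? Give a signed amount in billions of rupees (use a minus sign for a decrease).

Government account inflow 353 billion rupees: reserves −353B, deposits −353B.
OMO purchase (from banks) 317 billion rupees: reserves +317B, deposits 0.
Currency withdrawal 449 billion rupees: reserves −449B, deposits −449B.
Government spending 444 billion rupees: reserves +444B, deposits +444B.
Totals: Δreserves = −41B, Δdeposits = −358B.
Δrequired reserves = 12% × −358B = −42.96B.
Δexcess reserves = Δreserves − Δrequired = −41B − (−42.96B) = +1.96 billion.

+1.96 billion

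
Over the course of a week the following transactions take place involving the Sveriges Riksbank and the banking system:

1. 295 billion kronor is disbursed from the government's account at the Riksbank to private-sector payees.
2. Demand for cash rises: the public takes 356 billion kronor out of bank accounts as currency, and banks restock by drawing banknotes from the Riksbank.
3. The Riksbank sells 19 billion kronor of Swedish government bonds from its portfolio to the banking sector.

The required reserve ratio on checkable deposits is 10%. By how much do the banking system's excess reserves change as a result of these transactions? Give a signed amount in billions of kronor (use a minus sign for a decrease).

Government spending 295 billion kronor: reserves +295B, deposits +295B.
Currency withdrawal 356 billion kronor: reserves −356B, deposits −356B.
OMO sale (to banks) 19 billion kronor: reserves −19B, deposits 0.
Totals: Δreserves = −80B, Δdeposits = −61B.
Δrequired reserves = 10% × −61B = −6.1B.
Δexcess reserves = Δreserves − Δrequired = −80B − (−6.1B) = -73.9 billion.

-73.9 billion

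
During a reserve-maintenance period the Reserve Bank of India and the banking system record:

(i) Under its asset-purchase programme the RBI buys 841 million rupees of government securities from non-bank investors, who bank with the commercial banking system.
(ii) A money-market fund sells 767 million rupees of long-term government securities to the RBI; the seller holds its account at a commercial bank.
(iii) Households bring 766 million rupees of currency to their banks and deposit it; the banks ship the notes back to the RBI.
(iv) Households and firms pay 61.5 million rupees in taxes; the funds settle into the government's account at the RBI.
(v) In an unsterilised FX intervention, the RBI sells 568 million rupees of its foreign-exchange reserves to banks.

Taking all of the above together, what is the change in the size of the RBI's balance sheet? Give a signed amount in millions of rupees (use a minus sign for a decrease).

RBI balance sheet:
  Assets:      Securities +1608M, Foreign assets −568M
  Liabilities: Bank reserves +1744.5M, Currency in circulation −766M, Government deposits +61.5M
Commercial banking system:
  Assets:      Reserves at CB +1744.5M, Foreign assets +568M
  Liabilities: Checkable deposits +2312.5M
Change in total RBI assets = +1040 million.

+1040 million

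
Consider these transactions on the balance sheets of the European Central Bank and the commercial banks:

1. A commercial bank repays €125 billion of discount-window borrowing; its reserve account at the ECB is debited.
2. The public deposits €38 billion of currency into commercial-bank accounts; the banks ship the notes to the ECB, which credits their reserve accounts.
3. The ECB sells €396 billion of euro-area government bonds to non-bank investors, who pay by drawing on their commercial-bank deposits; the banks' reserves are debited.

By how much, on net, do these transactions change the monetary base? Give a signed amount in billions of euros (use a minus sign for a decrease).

-€521 billion

Discount-window repayment €125 billion: ECB balance sheet contracts → −€125B.
Currency deposit €38 billion: just a shift between currency and reserves — both are base money → 0.
Asset sale (to non-banks) €396 billion: ECB balance sheet contracts → −€396B.
Net: −125 + 0 − 396 = -€521 billion.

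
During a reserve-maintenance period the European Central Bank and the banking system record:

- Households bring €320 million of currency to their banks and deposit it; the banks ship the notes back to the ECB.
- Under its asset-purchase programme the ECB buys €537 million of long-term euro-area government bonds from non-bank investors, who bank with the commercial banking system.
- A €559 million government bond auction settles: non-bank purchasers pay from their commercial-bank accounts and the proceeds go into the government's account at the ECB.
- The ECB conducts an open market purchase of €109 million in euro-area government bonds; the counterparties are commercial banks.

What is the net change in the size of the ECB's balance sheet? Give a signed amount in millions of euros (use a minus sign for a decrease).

Currency deposit €320 million: only the composition of liabilities changes → 0.
Asset purchase (from non-banks) €537 million: an ECB asset is acquired → +€537M.
Government account inflow €559 million: only the composition of liabilities changes → 0.
OMO purchase (from banks) €109 million: an ECB asset is acquired → +€109M.
Net: 0 + 537 + 0 + 109 = +€646 million.

+€646 million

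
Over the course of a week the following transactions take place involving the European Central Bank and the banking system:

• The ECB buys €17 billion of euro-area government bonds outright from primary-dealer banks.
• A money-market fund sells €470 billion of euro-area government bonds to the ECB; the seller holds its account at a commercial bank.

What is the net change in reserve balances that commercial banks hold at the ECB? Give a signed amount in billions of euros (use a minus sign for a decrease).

+€487 billion

OMO purchase (from banks) €17 billion: the ECB pays by crediting reserve accounts → +€17B.
Asset purchase (from non-banks) €470 billion: the ECB pays by crediting reserve accounts → +€470B.
Net: 17 + 470 = +€487 billion.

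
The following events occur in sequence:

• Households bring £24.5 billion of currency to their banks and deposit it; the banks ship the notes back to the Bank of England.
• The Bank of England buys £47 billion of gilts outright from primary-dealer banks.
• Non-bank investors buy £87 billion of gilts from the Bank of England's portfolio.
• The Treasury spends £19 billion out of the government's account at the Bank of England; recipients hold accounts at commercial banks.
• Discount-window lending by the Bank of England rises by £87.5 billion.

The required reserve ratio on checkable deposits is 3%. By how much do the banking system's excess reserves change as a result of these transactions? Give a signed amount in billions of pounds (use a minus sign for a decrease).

+£92.305 billion

Currency deposit £24.5 billion: reserves +£24.5B, deposits +£24.5B.
OMO purchase (from banks) £47 billion: reserves +£47B, deposits 0.
Asset sale (to non-banks) £87 billion: reserves −£87B, deposits −£87B.
Government spending £19 billion: reserves +£19B, deposits +£19B.
Discount-window loan £87.5 billion: reserves +£87.5B, deposits 0.
Totals: Δreserves = +£91B, Δdeposits = −£43.5B.
Δrequired reserves = 3% × −£43.5B = −£1.305B.
Δexcess reserves = Δreserves − Δrequired = +£91B − (−£1.305B) = +£92.305 billion.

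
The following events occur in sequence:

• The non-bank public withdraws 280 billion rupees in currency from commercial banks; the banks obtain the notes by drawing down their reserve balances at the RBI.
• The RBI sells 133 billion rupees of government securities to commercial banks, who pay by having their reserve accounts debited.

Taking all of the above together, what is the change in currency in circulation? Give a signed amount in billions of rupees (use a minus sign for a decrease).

Currency withdrawal 280 billion rupees: notes leave the central bank → +280B.
OMO sale (to banks) 133 billion rupees: no currency enters or leaves circulation → 0.
Net: 280 + 0 = +280 billion.

+280 billion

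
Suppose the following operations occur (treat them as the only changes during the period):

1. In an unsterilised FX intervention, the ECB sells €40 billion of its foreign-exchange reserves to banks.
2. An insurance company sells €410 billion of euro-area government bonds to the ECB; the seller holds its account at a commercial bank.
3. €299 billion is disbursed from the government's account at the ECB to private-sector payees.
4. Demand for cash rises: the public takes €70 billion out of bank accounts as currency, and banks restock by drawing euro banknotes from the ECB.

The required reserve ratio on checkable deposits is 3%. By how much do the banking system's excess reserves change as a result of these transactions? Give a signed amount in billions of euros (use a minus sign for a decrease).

FX sale €40 billion: reserves −€40B, deposits 0.
Asset purchase (from non-banks) €410 billion: reserves +€410B, deposits +€410B.
Government spending €299 billion: reserves +€299B, deposits +€299B.
Currency withdrawal €70 billion: reserves −€70B, deposits −€70B.
Totals: Δreserves = +€599B, Δdeposits = +€639B.
Δrequired reserves = 3% × +€639B = +€19.17B.
Δexcess reserves = Δreserves − Δrequired = +€599B − (+€19.17B) = +€579.83 billion.

+€579.83 billion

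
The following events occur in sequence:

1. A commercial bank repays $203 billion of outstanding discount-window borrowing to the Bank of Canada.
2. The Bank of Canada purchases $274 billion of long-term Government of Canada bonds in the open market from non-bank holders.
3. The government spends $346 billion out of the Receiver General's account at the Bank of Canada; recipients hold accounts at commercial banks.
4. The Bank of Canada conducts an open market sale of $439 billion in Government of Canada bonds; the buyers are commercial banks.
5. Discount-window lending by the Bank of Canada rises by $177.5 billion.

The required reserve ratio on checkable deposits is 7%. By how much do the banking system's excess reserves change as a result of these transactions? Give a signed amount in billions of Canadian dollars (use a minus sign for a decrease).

Discount-window repayment $203 billion: reserves −$203B, deposits 0.
Asset purchase (from non-banks) $274 billion: reserves +$274B, deposits +$274B.
Government spending $346 billion: reserves +$346B, deposits +$346B.
OMO sale (to banks) $439 billion: reserves −$439B, deposits 0.
Discount-window loan $177.5 billion: reserves +$177.5B, deposits 0.
Totals: Δreserves = +$155.5B, Δdeposits = +$620B.
Δrequired reserves = 7% × +$620B = +$43.4B.
Δexcess reserves = Δreserves − Δrequired = +$155.5B − (+$43.4B) = +$112.1 billion.

+$112.1 billion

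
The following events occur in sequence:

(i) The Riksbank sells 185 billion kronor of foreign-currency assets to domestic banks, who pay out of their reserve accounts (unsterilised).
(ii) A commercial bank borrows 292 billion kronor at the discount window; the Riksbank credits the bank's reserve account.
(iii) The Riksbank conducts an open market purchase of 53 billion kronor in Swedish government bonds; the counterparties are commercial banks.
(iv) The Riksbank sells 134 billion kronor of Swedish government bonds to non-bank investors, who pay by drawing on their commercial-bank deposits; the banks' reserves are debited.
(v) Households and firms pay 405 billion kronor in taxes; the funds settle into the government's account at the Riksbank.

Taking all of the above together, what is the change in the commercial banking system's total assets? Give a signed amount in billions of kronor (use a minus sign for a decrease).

Riksbank balance sheet:
  Assets:      Securities −81B, Loans to banks +292B, Foreign assets −185B
  Liabilities: Bank reserves −379B, Government deposits +405B
Commercial banking system:
  Assets:      Reserves at CB −379B, Securities −53B, Foreign assets +185B
  Liabilities: Checkable deposits −539B, Borrowings from CB +292B
Change in total bank assets = -247 billion.

-247 billion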